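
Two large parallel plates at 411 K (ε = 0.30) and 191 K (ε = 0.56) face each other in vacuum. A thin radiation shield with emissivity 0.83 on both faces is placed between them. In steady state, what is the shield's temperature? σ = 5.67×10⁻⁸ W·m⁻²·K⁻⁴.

T_s ≈ 325 K

In steady state the net flux on the hot side equals that on the cold side.
σ(T₁⁴−T_s⁴)/D₁ = σ(T_s⁴−T₂⁴)/D₂, with D₁ = 1/ε₁+1/ε_s−1 = 3.538, D₂ = 1/ε_s+1/ε₂−1 = 1.991.
Solve for T_s⁴: T_s⁴ = (D₂·T₁⁴ + D₁·T₂⁴)/(D₁+D₂) = 1.113×10¹⁰ K⁴.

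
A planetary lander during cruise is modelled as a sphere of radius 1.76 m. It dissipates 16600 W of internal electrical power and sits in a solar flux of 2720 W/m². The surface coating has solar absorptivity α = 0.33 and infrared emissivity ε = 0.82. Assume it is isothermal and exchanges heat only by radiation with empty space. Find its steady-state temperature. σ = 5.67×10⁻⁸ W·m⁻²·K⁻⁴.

At steady state, absorbed solar power + internal power = radiated power.
Absorbed: α·S·A_cross = 0.33·2720·9.731 = 8735 W (cross-section πr²).
Total input = 8735 + 16600 = 25330 W.
Radiated: εσ·A_surf·T⁴ with A_surf = 4πr² = 38.93 m².
T⁴ = 25330/(0.82·5.67×10⁻⁸·38.93) = 1.400×10¹⁰ K⁴.

T ≈ 344 K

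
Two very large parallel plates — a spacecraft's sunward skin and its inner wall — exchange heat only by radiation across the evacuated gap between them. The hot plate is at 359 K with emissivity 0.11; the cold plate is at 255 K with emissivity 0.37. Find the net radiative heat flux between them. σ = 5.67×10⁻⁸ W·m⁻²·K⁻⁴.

q ≈ 65.0 W/m²

For two infinite grey parallel plates, q = σ(T₁⁴ − T₂⁴)/(1/ε₁ + 1/ε₂ − 1).
T₁⁴ − T₂⁴ = 1.661×10¹⁰ − 4.228×10⁹ = 1.238×10¹⁰ K⁴.
1/ε₁ + 1/ε₂ − 1 = 9.091 + 2.703 − 1 = 10.79.
q = 5.67×10⁻⁸ × 1.238×10¹⁰ / 10.79.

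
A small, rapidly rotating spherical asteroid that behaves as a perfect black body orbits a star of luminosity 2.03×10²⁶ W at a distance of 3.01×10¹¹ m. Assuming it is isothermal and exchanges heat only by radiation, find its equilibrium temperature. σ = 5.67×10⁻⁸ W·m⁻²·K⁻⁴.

T ≈ 167 K

First find the stellar flux at distance d: S = L/(4πd²) = 2.03×10²⁶/(4π·(3.01×10¹¹)²) = 178.3 W/m².
For an isothermal sphere, absorbed (1−a)S·πr² = emitted σ·4πr²·T⁴, so T⁴ = (1−a)S/(4σ).
T⁴ = 1.00·178.3/(4·5.67×10⁻⁸) = 7.862×10⁸ K⁴.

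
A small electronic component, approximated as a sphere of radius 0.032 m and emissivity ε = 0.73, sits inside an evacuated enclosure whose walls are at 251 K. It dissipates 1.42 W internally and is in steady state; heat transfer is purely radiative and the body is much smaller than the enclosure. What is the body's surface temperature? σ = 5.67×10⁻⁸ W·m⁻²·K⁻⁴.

T ≈ 285 K

For a small grey body in a large enclosure, net radiated power = εσA(T⁴ − T_w⁴).
Steady state: P = εσA(T⁴ − T_w⁴) with A = 4πr² = 0.01287 m².
T⁴ = P/(εσA) + T_w⁴ = 1.42/(0.73·5.67×10⁻⁸·0.01287) + (251)⁴
    = 2.666×10⁹ + 3.969×10⁹ = 6.635×10⁹ K⁴.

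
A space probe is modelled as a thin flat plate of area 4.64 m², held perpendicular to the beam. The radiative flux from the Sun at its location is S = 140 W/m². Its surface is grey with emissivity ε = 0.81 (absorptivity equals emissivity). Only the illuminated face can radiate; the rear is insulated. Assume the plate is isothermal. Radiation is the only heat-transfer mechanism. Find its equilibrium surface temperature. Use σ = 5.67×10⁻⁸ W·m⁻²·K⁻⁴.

At equilibrium, absorbed power = emitted power.
Absorbing cross-section = A = 4.640 m²; emitting surface = A = 4.640 m² (ratio 1).
εS·A_cross = εσ·A_surf·T⁴  ⇒  T⁴ = S/(1σ)   (ε cancels).
T⁴ = 140/(1·5.67×10⁻⁸) = 2.469×10⁹ K⁴.
T = (2.469×10⁹)^(1/4).

T ≈ 223 K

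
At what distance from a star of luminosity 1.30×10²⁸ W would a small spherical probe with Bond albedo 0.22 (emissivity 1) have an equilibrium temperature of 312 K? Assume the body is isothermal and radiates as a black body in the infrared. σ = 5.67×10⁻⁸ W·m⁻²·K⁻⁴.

d ≈ 6.13×10¹¹ m

For an isothermal black-emitting sphere, (1−a)S·πr² = σ·4πr²·T⁴ ⇒ S = 4σT⁴/(1−a).
S = 4·5.67×10⁻⁸·(312)⁴/0.780 = 2755 W/m².
Flux falls as S = L/(4πd²), so d = √(L/(4πS)) = √(1.30×10²⁸/(4π·2755)).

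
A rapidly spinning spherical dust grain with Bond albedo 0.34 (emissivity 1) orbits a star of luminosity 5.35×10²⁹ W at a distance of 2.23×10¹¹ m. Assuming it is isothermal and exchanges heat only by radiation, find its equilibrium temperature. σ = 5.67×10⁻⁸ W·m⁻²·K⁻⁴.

First find the stellar flux at distance d: S = L/(4πd²) = 5.35×10²⁹/(4π·(2.23×10¹¹)²) = 8.561×10⁵ W/m².
For an isothermal sphere, absorbed (1−a)S·πr² = emitted σ·4πr²·T⁴, so T⁴ = (1−a)S/(4σ).
T⁴ = 0.660·8.561×10⁵/(4·5.67×10⁻⁸) = 2.491×10¹² K⁴.

T ≈ 1260 K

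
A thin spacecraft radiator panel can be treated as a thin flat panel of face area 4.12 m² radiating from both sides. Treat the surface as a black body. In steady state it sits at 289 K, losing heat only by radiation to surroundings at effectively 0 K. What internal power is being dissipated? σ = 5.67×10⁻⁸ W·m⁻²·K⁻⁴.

P ≈ 3260 W

Steady state: P = εσA T⁴.
A = 2·4.12 = 8.240 m²; T⁴ = (289)⁴ = 6.976×10⁹ K⁴.
P = 1.0 × 5.67×10⁻⁸ × 8.240 × 6.976×10⁹.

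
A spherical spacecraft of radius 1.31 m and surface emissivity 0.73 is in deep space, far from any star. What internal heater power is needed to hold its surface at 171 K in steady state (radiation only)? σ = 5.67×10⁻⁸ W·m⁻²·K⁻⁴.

P ≈ 763 W

P = εσ·4πr²·T⁴.
4πr² = 21.57 m²; T⁴ = 8.550×10⁸ K⁴.
P = 0.73·5.67×10⁻⁸·21.57·8.550×10⁸.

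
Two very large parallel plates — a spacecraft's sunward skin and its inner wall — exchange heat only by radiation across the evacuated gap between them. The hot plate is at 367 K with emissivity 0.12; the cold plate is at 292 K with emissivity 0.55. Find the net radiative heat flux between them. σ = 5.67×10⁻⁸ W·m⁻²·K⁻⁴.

For two infinite grey parallel plates, q = σ(T₁⁴ − T₂⁴)/(1/ε₁ + 1/ε₂ − 1).
T₁⁴ − T₂⁴ = 1.814×10¹⁰ − 7.270×10⁹ = 1.087×10¹⁰ K⁴.
1/ε₁ + 1/ε₂ − 1 = 8.333 + 1.818 − 1 = 9.152.
q = 5.67×10⁻⁸ × 1.087×10¹⁰ / 9.152.

q ≈ 67.4 W/m²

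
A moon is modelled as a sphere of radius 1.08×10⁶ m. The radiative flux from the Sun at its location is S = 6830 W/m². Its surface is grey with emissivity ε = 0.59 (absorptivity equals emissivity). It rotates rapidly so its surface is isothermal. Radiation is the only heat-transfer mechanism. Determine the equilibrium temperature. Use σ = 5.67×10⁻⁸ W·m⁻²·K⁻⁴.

T ≈ 417 K

At equilibrium, absorbed power = emitted power.
Absorbing cross-section = πr² = 3.664×10¹² m²; emitting surface = 4πr² = 1.466×10¹³ m² (ratio 4).
εS·A_cross = εσ·A_surf·T⁴  ⇒  T⁴ = S/(4σ)   (ε cancels).
T⁴ = 6830/(4·5.67×10⁻⁸) = 3.011×10¹⁰ K⁴.
T = (3.011×10¹⁰)^(1/4).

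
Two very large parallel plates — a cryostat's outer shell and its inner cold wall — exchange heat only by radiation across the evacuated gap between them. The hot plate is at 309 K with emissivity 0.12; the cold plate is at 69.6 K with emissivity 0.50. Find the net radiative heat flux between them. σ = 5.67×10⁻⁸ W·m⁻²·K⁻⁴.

q ≈ 55.2 W/m²

For two infinite grey parallel plates, q = σ(T₁⁴ − T₂⁴)/(1/ε₁ + 1/ε₂ − 1).
T₁⁴ − T₂⁴ = 9.117×10⁹ − 2.347×10⁷ = 9.093×10⁹ K⁴.
1/ε₁ + 1/ε₂ − 1 = 8.333 + 2.000 − 1 = 9.333.
q = 5.67×10⁻⁸ × 9.093×10⁹ / 9.333.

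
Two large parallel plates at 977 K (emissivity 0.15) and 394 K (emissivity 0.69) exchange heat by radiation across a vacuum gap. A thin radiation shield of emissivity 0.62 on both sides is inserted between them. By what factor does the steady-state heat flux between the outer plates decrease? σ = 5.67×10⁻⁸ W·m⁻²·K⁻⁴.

Without shield: q₀ = σΔ(T⁴)/(1/ε₁+1/ε₂−1) with denominator 7.116.
With shield the two gaps are in series; the resistances add: (1/ε₁+1/ε_s−1)+(1/ε_s+1/ε₂−1) = 7.280+2.062 = 9.342.
Heat-flux ratio q₀/q = 9.342/7.116.

factor ≈ 1.31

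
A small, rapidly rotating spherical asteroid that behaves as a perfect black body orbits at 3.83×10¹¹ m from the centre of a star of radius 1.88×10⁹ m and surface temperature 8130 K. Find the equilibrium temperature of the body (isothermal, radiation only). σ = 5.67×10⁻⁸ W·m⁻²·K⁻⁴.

T ≈ 403 K

The star's surface emits σT_*⁴; at distance d the flux is S = σT_*⁴(R_*/d)².
S = 5.67×10⁻⁸·(8130)⁴·(1.88×10⁹/3.83×10¹¹)² = 5968 W/m².
For an isothermal sphere T⁴ = (1−a)S/(4σ) = 2.632×10¹⁰ K⁴.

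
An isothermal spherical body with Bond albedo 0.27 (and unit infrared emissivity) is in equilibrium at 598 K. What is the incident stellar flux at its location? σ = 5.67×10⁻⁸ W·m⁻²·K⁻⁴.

S ≈ 39700 W/m²

(1−a)S·πr² = σ·4πr²·T⁴ ⇒ S = 4σT⁴/(1−a).
S = 4·5.67×10⁻⁸·1.279×10¹¹/0.730.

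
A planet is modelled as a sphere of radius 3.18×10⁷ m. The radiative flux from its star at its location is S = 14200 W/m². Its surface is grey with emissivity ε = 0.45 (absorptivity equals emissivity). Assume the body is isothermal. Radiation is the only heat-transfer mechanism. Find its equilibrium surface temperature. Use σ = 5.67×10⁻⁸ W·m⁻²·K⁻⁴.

T ≈ 500 K

At equilibrium, absorbed power = emitted power.
Absorbing cross-section = πr² = 3.177×10¹⁵ m²; emitting surface = 4πr² = 1.271×10¹⁶ m² (ratio 4).
εS·A_cross = εσ·A_surf·T⁴  ⇒  T⁴ = S/(4σ)   (ε cancels).
T⁴ = 14200/(4·5.67×10⁻⁸) = 6.261×10¹⁰ K⁴.
T = (6.261×10¹⁰)^(1/4).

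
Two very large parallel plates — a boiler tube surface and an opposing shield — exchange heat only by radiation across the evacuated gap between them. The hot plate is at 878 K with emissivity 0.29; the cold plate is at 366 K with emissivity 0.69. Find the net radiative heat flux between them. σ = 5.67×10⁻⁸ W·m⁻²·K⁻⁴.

For two infinite grey parallel plates, q = σ(T₁⁴ − T₂⁴)/(1/ε₁ + 1/ε₂ − 1).
T₁⁴ − T₂⁴ = 5.943×10¹¹ − 1.794×10¹⁰ = 5.763×10¹¹ K⁴.
1/ε₁ + 1/ε₂ − 1 = 3.448 + 1.449 − 1 = 3.898.
q = 5.67×10⁻⁸ × 5.763×10¹¹ / 3.898.

q ≈ 8380 W/m²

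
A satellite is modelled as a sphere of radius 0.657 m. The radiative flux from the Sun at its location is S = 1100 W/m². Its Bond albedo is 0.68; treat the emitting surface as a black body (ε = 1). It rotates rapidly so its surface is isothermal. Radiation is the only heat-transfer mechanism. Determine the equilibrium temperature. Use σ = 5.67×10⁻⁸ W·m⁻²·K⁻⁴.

At equilibrium, absorbed power = emitted power.
Absorbing cross-section = πr² = 1.356 m²; emitting surface = 4πr² = 5.424 m² (ratio 4).
(1−a)S·A_cross = εσ·A_surf·T⁴  ⇒  T⁴ = (1−a)S/(4σ).
T⁴ = 0.320·1100/(4·5.67×10⁻⁸) = 1.552×10⁹ K⁴.
T = (1.552×10⁹)^(1/4).

T ≈ 198 K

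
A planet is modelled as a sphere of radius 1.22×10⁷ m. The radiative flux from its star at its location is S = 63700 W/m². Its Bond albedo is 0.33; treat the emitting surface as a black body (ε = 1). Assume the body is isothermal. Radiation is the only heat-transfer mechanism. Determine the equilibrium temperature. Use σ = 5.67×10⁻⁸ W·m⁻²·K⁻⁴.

T ≈ 659 K

At equilibrium, absorbed power = emitted power.
Absorbing cross-section = πr² = 4.676×10¹⁴ m²; emitting surface = 4πr² = 1.870×10¹⁵ m² (ratio 4).
(1−a)S·A_cross = εσ·A_surf·T⁴  ⇒  T⁴ = (1−a)S/(4σ).
T⁴ = 0.670·63700/(4·5.67×10⁻⁸) = 1.882×10¹¹ K⁴.
T = (1.882×10¹¹)^(1/4).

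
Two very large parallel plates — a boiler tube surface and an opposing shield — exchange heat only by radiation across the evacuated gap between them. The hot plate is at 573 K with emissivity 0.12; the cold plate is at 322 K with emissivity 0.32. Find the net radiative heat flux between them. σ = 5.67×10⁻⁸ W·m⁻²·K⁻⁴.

For two infinite grey parallel plates, q = σ(T₁⁴ − T₂⁴)/(1/ε₁ + 1/ε₂ − 1).
T₁⁴ − T₂⁴ = 1.078×10¹¹ − 1.075×10¹⁰ = 9.705×10¹⁰ K⁴.
1/ε₁ + 1/ε₂ − 1 = 8.333 + 3.125 − 1 = 10.46.
q = 5.67×10⁻⁸ × 9.705×10¹⁰ / 10.46.

q ≈ 526 W/m²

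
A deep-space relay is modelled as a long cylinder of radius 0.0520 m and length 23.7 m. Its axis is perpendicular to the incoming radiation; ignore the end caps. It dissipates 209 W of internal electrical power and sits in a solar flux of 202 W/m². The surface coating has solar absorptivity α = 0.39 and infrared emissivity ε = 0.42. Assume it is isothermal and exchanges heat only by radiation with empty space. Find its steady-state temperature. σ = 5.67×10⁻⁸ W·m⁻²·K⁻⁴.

T ≈ 216 K

At steady state, absorbed solar power + internal power = radiated power.
Absorbed: α·S·A_cross = 0.39·202·2.465 = 194.2 W (cross-section 2rL).
Total input = 194.2 + 209 = 403.2 W.
Radiated: εσ·A_surf·T⁴ with A_surf = 2πrL = 7.743 m².
T⁴ = 403.2/(0.42·5.67×10⁻⁸·7.743) = 2.186×10⁹ K⁴.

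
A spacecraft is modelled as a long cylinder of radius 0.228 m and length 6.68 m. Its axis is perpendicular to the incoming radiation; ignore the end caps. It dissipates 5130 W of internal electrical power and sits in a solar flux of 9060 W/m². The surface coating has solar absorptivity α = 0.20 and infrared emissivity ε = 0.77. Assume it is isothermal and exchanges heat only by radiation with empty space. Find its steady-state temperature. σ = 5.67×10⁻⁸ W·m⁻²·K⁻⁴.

T ≈ 400 K

At steady state, absorbed solar power + internal power = radiated power.
Absorbed: α·S·A_cross = 0.20·9060·3.046 = 5519 W (cross-section 2rL).
Total input = 5519 + 5130 = 10650 W.
Radiated: εσ·A_surf·T⁴ with A_surf = 2πrL = 9.570 m².
T⁴ = 10650/(0.77·5.67×10⁻⁸·9.570) = 2.549×10¹⁰ K⁴.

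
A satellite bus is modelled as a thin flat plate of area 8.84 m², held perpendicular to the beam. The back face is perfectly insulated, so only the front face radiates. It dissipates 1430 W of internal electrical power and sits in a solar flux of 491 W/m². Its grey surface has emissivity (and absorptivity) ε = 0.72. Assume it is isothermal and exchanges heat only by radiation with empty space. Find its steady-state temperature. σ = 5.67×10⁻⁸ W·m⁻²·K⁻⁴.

At steady state, absorbed solar power + internal power = radiated power.
Absorbed: α·S·A_cross = 0.72·491·8.840 = 3125 W (cross-section A).
Total input = 3125 + 1430 = 4555 W.
Radiated: εσ·A_surf·T⁴ with A_surf = A = 8.840 m².
T⁴ = 4555/(0.72·5.67×10⁻⁸·8.840) = 1.262×10¹⁰ K⁴.

T ≈ 335 K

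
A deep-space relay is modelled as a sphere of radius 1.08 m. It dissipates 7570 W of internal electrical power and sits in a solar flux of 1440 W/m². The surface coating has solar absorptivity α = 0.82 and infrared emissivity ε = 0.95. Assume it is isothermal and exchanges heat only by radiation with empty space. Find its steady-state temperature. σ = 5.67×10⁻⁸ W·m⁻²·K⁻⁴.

T ≈ 350 K

At steady state, absorbed solar power + internal power = radiated power.
Absorbed: α·S·A_cross = 0.82·1440·3.664 = 4327 W (cross-section πr²).
Total input = 4327 + 7570 = 11900 W.
Radiated: εσ·A_surf·T⁴ with A_surf = 4πr² = 14.66 m².
T⁴ = 11900/(0.95·5.67×10⁻⁸·14.66) = 1.507×10¹⁰ K⁴.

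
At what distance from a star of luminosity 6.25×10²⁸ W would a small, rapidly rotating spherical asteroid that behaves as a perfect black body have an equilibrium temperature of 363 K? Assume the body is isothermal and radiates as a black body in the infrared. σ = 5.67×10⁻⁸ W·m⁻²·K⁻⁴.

d ≈ 1.12×10¹² m

For an isothermal black-emitting sphere, (1−a)S·πr² = σ·4πr²·T⁴ ⇒ S = 4σT⁴/(1−a).
S = 4·5.67×10⁻⁸·(363)⁴/1.00 = 3938 W/m².
Flux falls as S = L/(4πd²), so d = √(L/(4πS)) = √(6.25×10²⁸/(4π·3938)).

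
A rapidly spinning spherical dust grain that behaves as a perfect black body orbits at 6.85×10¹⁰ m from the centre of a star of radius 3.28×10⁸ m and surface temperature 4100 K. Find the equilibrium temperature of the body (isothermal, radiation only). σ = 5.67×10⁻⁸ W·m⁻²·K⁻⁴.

The star's surface emits σT_*⁴; at distance d the flux is S = σT_*⁴(R_*/d)².
S = 5.67×10⁻⁸·(4100)⁴·(3.28×10⁸/6.85×10¹⁰)² = 367.4 W/m².
For an isothermal sphere T⁴ = (1−a)S/(4σ) = 1.620×10⁹ K⁴.

T ≈ 201 K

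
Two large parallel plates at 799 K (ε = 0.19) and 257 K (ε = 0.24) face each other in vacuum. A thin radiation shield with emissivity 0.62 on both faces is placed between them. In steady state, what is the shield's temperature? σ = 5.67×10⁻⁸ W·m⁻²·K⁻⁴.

In steady state the net flux on the hot side equals that on the cold side.
σ(T₁⁴−T_s⁴)/D₁ = σ(T_s⁴−T₂⁴)/D₂, with D₁ = 1/ε₁+1/ε_s−1 = 5.876, D₂ = 1/ε_s+1/ε₂−1 = 4.780.
Solve for T_s⁴: T_s⁴ = (D₂·T₁⁴ + D₁·T₂⁴)/(D₁+D₂) = 1.852×10¹¹ K⁴.

T_s ≈ 656 K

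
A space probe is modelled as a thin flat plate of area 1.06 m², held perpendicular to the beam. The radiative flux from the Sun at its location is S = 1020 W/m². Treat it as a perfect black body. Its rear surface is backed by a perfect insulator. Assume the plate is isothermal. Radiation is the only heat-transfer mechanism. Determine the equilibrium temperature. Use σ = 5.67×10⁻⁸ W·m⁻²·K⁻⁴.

At equilibrium, absorbed power = emitted power.
Absorbing cross-section = A = 1.060 m²; emitting surface = A = 1.060 m² (ratio 1).
S·A_cross = εσ·A_surf·T⁴  ⇒  T⁴ = S/(1σ).
T⁴ = 1.00·1020/(1·5.67×10⁻⁸) = 1.799×10¹⁰ K⁴.
T = (1.799×10¹⁰)^(1/4).

T ≈ 366 K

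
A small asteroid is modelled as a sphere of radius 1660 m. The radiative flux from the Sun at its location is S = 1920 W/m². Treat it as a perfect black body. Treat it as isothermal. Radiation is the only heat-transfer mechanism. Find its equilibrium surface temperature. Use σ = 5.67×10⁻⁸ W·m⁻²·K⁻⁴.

T ≈ 303 K

At equilibrium, absorbed power = emitted power.
Absorbing cross-section = πr² = 8.657×10⁶ m²; emitting surface = 4πr² = 3.463×10⁷ m² (ratio 4).
S·A_cross = εσ·A_surf·T⁴  ⇒  T⁴ = S/(4σ).
T⁴ = 1.00·1920/(4·5.67×10⁻⁸) = 8.466×10⁹ K⁴.
T = (8.466×10⁹)^(1/4).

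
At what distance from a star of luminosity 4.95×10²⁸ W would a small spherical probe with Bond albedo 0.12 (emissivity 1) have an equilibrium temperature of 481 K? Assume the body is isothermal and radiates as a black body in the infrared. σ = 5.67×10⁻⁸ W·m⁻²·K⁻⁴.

For an isothermal black-emitting sphere, (1−a)S·πr² = σ·4πr²·T⁴ ⇒ S = 4σT⁴/(1−a).
S = 4·5.67×10⁻⁸·(481)⁴/0.880 = 13800 W/m².
Flux falls as S = L/(4πd²), so d = √(L/(4πS)) = √(4.95×10²⁸/(4π·13800)).

d ≈ 5.34×10¹¹ m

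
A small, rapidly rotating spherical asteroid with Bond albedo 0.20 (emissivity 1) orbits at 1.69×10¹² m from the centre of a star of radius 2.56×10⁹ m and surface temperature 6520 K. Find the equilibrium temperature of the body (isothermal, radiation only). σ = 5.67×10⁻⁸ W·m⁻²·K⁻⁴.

T ≈ 170 K

The star's surface emits σT_*⁴; at distance d the flux is S = σT_*⁴(R_*/d)².
S = 5.67×10⁻⁸·(6520)⁴·(2.56×10⁹/1.69×10¹²)² = 235.1 W/m².
For an isothermal sphere T⁴ = (1−a)S/(4σ) = 8.293×10⁸ K⁴.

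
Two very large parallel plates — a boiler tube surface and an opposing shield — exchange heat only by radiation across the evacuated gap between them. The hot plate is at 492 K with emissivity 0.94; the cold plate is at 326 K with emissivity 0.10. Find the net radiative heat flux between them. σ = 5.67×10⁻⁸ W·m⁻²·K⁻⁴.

For two infinite grey parallel plates, q = σ(T₁⁴ − T₂⁴)/(1/ε₁ + 1/ε₂ − 1).
T₁⁴ − T₂⁴ = 5.859×10¹⁰ − 1.129×10¹⁰ = 4.730×10¹⁰ K⁴.
1/ε₁ + 1/ε₂ − 1 = 1.064 + 10.00 − 1 = 10.06.
q = 5.67×10⁻⁸ × 4.730×10¹⁰ / 10.06.

q ≈ 266 W/m²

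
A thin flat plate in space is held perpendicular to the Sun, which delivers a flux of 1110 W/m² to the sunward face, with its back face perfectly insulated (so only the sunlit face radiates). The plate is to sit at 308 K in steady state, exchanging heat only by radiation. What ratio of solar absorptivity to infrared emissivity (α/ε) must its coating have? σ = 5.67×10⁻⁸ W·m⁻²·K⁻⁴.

α/ε ≈ 0.460

Balance: αS·A = εσ·1A·T⁴ ⇒ α/ε = σT⁴/S.
α/ε = 5.67×10⁻⁸·(308)⁴/1110 = 5.67×10⁻⁸·8.999×10⁹/1110.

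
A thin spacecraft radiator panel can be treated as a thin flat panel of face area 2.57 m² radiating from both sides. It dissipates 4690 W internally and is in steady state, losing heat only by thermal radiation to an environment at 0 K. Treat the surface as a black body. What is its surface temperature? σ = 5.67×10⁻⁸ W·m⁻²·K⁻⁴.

Steady state: internal power = radiated power, P = εσA T⁴.
Radiating area A = 2·2.57 = 5.140 m².
T⁴ = P/(εσA) = 4690/(1.0·5.67×10⁻⁸·5.140) = 1.609×10¹⁰ K⁴.
T = (1.609×10¹⁰)^(1/4).

T ≈ 356 K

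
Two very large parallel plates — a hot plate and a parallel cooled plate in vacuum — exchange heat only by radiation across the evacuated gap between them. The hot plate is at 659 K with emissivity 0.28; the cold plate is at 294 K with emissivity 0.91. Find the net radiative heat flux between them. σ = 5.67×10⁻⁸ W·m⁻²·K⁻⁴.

For two infinite grey parallel plates, q = σ(T₁⁴ − T₂⁴)/(1/ε₁ + 1/ε₂ − 1).
T₁⁴ − T₂⁴ = 1.886×10¹¹ − 7.471×10⁹ = 1.811×10¹¹ K⁴.
1/ε₁ + 1/ε₂ − 1 = 3.571 + 1.099 − 1 = 3.670.
q = 5.67×10⁻⁸ × 1.811×10¹¹ / 3.670.

q ≈ 2800 W/m²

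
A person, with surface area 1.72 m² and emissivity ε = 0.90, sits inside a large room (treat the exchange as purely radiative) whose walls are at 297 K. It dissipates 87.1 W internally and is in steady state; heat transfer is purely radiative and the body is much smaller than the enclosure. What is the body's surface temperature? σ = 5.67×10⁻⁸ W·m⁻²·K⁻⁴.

For a small grey body in a large enclosure, net radiated power = εσA(T⁴ − T_w⁴).
Steady state: P = εσA(T⁴ − T_w⁴) with A = 1.72 m².
T⁴ = P/(εσA) + T_w⁴ = 87.1/(0.90·5.67×10⁻⁸·1.720) + (297)⁴
    = 9.923×10⁸ + 7.781×10⁹ = 8.773×10⁹ K⁴.

T ≈ 306 K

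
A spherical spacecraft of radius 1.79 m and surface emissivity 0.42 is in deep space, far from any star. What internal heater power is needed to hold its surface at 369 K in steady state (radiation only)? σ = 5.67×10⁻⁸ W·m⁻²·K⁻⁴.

P ≈ 17800 W

P = εσ·4πr²·T⁴.
4πr² = 40.26 m²; T⁴ = 1.854×10¹⁰ K⁴.
P = 0.42·5.67×10⁻⁸·40.26·1.854×10¹⁰.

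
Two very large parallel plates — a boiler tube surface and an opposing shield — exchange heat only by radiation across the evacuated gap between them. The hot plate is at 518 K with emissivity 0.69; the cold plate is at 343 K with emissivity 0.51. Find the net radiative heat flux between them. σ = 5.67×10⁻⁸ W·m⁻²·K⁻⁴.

q ≈ 1370 W/m²

For two infinite grey parallel plates, q = σ(T₁⁴ − T₂⁴)/(1/ε₁ + 1/ε₂ − 1).
T₁⁴ − T₂⁴ = 7.200×10¹⁰ − 1.384×10¹⁰ = 5.816×10¹⁰ K⁴.
1/ε₁ + 1/ε₂ − 1 = 1.449 + 1.961 − 1 = 2.410.
q = 5.67×10⁻⁸ × 5.816×10¹⁰ / 2.410.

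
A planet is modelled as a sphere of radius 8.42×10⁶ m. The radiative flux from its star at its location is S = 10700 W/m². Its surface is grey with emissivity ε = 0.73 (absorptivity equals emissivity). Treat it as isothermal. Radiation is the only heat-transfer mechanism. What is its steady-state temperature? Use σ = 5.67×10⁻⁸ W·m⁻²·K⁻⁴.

At equilibrium, absorbed power = emitted power.
Absorbing cross-section = πr² = 2.227×10¹⁴ m²; emitting surface = 4πr² = 8.909×10¹⁴ m² (ratio 4).
εS·A_cross = εσ·A_surf·T⁴  ⇒  T⁴ = S/(4σ)   (ε cancels).
T⁴ = 10700/(4·5.67×10⁻⁸) = 4.718×10¹⁰ K⁴.
T = (4.718×10¹⁰)^(1/4).

T ≈ 466 K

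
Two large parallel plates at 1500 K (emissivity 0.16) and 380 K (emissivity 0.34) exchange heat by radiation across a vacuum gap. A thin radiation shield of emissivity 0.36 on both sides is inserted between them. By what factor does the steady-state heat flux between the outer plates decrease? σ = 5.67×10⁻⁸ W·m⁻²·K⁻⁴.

factor ≈ 1.56

Without shield: q₀ = σΔ(T⁴)/(1/ε₁+1/ε₂−1) with denominator 8.191.
With shield the two gaps are in series; the resistances add: (1/ε₁+1/ε_s−1)+(1/ε_s+1/ε₂−1) = 8.028+4.719 = 12.75.
Heat-flux ratio q₀/q = 12.75/8.191.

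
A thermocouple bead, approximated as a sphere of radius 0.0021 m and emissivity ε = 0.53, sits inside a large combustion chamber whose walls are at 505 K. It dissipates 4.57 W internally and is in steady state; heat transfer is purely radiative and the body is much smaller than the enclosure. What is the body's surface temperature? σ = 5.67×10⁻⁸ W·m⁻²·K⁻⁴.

For a small grey body in a large enclosure, net radiated power = εσA(T⁴ − T_w⁴).
Steady state: P = εσA(T⁴ − T_w⁴) with A = 4πr² = 5.542×10⁻⁵ m².
T⁴ = P/(εσA) + T_w⁴ = 4.57/(0.53·5.67×10⁻⁸·5.542×10⁻⁵) + (505)⁴
    = 2.744×10¹² + 6.504×10¹⁰ = 2.809×10¹² K⁴.

T ≈ 1290 K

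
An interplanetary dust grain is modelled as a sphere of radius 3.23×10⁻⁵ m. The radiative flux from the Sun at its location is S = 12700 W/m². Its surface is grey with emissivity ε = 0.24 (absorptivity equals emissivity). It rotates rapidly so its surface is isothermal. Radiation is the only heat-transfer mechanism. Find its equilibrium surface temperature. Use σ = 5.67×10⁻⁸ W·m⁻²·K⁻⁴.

T ≈ 486 K

At equilibrium, absorbed power = emitted power.
Absorbing cross-section = πr² = 3.278×10⁻⁹ m²; emitting surface = 4πr² = 1.311×10⁻⁸ m² (ratio 4).
εS·A_cross = εσ·A_surf·T⁴  ⇒  T⁴ = S/(4σ)   (ε cancels).
T⁴ = 12700/(4·5.67×10⁻⁸) = 5.600×10¹⁰ K⁴.
T = (5.600×10¹⁰)^(1/4).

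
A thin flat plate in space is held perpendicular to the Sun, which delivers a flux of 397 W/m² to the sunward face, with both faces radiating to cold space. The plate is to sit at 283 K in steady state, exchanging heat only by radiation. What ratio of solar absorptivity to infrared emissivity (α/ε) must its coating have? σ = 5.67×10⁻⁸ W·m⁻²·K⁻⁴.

α/ε ≈ 1.83

Balance: αS·A = εσ·2A·T⁴ ⇒ α/ε = 2σT⁴/S.
α/ε = 2·5.67×10⁻⁸·(283)⁴/397 = 2·5.67×10⁻⁸·6.414×10⁹/397.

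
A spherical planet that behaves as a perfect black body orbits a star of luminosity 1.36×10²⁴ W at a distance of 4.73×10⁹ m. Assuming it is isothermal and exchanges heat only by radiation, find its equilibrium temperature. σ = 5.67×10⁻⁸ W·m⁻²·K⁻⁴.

First find the stellar flux at distance d: S = L/(4πd²) = 1.36×10²⁴/(4π·(4.73×10⁹)²) = 4837 W/m².
For an isothermal sphere, absorbed (1−a)S·πr² = emitted σ·4πr²·T⁴, so T⁴ = (1−a)S/(4σ).
T⁴ = 1.00·4837/(4·5.67×10⁻⁸) = 2.133×10¹⁰ K⁴.

T ≈ 382 K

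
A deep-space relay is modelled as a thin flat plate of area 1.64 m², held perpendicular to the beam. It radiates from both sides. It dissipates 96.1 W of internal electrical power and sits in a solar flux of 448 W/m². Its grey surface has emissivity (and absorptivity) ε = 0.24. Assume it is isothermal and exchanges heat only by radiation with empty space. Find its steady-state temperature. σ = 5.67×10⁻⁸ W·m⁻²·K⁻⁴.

T ≈ 280 K

At steady state, absorbed solar power + internal power = radiated power.
Absorbed: α·S·A_cross = 0.24·448·1.640 = 176.3 W (cross-section A).
Total input = 176.3 + 96.1 = 272.4 W.
Radiated: εσ·A_surf·T⁴ with A_surf = 2A = 3.280 m².
T⁴ = 272.4/(0.24·5.67×10⁻⁸·3.280) = 6.104×10⁹ K⁴.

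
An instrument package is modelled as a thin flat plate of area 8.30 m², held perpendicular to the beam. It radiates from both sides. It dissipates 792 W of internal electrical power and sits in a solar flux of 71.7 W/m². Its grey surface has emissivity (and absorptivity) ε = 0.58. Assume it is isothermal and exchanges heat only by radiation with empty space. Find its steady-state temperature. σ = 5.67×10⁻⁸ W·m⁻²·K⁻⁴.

At steady state, absorbed solar power + internal power = radiated power.
Absorbed: α·S·A_cross = 0.58·71.7·8.300 = 345.2 W (cross-section A).
Total input = 345.2 + 792 = 1137 W.
Radiated: εσ·A_surf·T⁴ with A_surf = 2A = 16.60 m².
T⁴ = 1137/(0.58·5.67×10⁻⁸·16.60) = 2.083×10⁹ K⁴.

T ≈ 214 K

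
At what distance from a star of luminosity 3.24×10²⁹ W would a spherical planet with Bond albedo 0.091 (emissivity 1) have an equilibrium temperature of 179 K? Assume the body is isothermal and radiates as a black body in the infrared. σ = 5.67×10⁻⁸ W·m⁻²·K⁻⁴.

For an isothermal black-emitting sphere, (1−a)S·πr² = σ·4πr²·T⁴ ⇒ S = 4σT⁴/(1−a).
S = 4·5.67×10⁻⁸·(179)⁴/0.909 = 256.1 W/m².
Flux falls as S = L/(4πd²), so d = √(L/(4πS)) = √(3.24×10²⁹/(4π·256.1)).

d ≈ 1.00×10¹³ m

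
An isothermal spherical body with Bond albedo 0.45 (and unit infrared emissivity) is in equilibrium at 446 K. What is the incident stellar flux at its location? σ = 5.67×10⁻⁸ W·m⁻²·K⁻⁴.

(1−a)S·πr² = σ·4πr²·T⁴ ⇒ S = 4σT⁴/(1−a).
S = 4·5.67×10⁻⁸·3.957×10¹⁰/0.550.

S ≈ 16300 W/m²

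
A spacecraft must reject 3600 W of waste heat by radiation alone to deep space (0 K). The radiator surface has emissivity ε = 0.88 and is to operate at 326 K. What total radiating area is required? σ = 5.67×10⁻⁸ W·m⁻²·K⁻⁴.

A ≈ 6.39 m²

P = εσA T⁴ ⇒ A = P/(εσT⁴).
T⁴ = 1.129×10¹⁰ K⁴.
A = 3600/(0.88 × 5.67×10⁻⁸ × 1.129×10¹⁰).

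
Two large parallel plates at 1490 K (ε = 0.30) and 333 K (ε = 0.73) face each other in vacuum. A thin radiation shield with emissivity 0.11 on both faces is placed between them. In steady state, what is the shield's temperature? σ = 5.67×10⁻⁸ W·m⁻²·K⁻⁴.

In steady state the net flux on the hot side equals that on the cold side.
σ(T₁⁴−T_s⁴)/D₁ = σ(T_s⁴−T₂⁴)/D₂, with D₁ = 1/ε₁+1/ε_s−1 = 11.42, D₂ = 1/ε_s+1/ε₂−1 = 9.461.
Solve for T_s⁴: T_s⁴ = (D₂·T₁⁴ + D₁·T₂⁴)/(D₁+D₂) = 2.239×10¹² K⁴.

T_s ≈ 1220 K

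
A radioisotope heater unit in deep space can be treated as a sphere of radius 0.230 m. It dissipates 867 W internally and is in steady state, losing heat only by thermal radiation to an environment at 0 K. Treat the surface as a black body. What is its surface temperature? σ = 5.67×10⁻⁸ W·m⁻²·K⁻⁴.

T ≈ 389 K

Steady state: internal power = radiated power, P = εσA T⁴.
Radiating area A = 4πr² = 0.6648 m².
T⁴ = P/(εσA) = 867/(1.0·5.67×10⁻⁸·0.6648) = 2.300×10¹⁰ K⁴.
T = (2.300×10¹⁰)^(1/4).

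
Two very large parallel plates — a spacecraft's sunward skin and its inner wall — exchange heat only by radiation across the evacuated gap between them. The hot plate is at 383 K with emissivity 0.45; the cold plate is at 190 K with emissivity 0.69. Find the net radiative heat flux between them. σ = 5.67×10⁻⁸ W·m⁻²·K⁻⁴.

For two infinite grey parallel plates, q = σ(T₁⁴ − T₂⁴)/(1/ε₁ + 1/ε₂ − 1).
T₁⁴ − T₂⁴ = 2.152×10¹⁰ − 1.303×10⁹ = 2.021×10¹⁰ K⁴.
1/ε₁ + 1/ε₂ − 1 = 2.222 + 1.449 − 1 = 2.671.
q = 5.67×10⁻⁸ × 2.021×10¹⁰ / 2.671.

q ≈ 429 W/m²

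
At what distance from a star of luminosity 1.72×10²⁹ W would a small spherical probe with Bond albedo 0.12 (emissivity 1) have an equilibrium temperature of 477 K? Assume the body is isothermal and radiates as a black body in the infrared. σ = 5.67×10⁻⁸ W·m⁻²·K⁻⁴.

For an isothermal black-emitting sphere, (1−a)S·πr² = σ·4πr²·T⁴ ⇒ S = 4σT⁴/(1−a).
S = 4·5.67×10⁻⁸·(477)⁴/0.880 = 13340 W/m².
Flux falls as S = L/(4πd²), so d = √(L/(4πS)) = √(1.72×10²⁹/(4π·13340)).

d ≈ 1.01×10¹² m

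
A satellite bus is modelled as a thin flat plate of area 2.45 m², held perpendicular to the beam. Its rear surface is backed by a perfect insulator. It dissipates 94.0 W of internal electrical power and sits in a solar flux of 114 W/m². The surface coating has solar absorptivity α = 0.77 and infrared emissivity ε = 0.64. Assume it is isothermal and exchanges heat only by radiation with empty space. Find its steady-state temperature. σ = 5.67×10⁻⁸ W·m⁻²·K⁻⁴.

T ≈ 243 K

At steady state, absorbed solar power + internal power = radiated power.
Absorbed: α·S·A_cross = 0.77·114·2.450 = 215.1 W (cross-section A).
Total input = 215.1 + 94.0 = 309.1 W.
Radiated: εσ·A_surf·T⁴ with A_surf = A = 2.450 m².
T⁴ = 309.1/(0.64·5.67×10⁻⁸·2.450) = 3.476×10⁹ K⁴.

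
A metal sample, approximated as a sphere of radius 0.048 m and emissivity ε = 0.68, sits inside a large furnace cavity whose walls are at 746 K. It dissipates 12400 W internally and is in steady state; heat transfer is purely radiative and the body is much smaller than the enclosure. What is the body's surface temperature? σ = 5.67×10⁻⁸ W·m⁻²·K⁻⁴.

T ≈ 1840 K

For a small grey body in a large enclosure, net radiated power = εσA(T⁴ − T_w⁴).
Steady state: P = εσA(T⁴ − T_w⁴) with A = 4πr² = 0.02895 m².
T⁴ = P/(εσA) + T_w⁴ = 12400/(0.68·5.67×10⁻⁸·0.02895) + (746)⁴
    = 1.111×10¹³ + 3.097×10¹¹ = 1.142×10¹³ K⁴.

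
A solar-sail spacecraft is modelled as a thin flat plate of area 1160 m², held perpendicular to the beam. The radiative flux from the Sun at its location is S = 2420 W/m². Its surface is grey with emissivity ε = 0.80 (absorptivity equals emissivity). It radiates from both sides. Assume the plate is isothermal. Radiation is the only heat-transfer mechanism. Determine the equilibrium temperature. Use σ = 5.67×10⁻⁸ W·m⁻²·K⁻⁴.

T ≈ 382 K

At equilibrium, absorbed power = emitted power.
Absorbing cross-section = A = 1160 m²; emitting surface = 2A = 2320 m² (ratio 2).
εS·A_cross = εσ·A_surf·T⁴  ⇒  T⁴ = S/(2σ)   (ε cancels).
T⁴ = 2420/(2·5.67×10⁻⁸) = 2.134×10¹⁰ K⁴.
T = (2.134×10¹⁰)^(1/4).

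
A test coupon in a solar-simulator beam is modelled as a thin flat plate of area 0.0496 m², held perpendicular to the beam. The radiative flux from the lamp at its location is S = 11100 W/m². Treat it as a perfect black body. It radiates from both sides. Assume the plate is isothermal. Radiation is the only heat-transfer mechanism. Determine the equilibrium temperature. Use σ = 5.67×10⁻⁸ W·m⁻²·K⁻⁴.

T ≈ 559 K

At equilibrium, absorbed power = emitted power.
Absorbing cross-section = A = 0.04960 m²; emitting surface = 2A = 0.09920 m² (ratio 2).
S·A_cross = εσ·A_surf·T⁴  ⇒  T⁴ = S/(2σ).
T⁴ = 1.00·11100/(2·5.67×10⁻⁸) = 9.788×10¹⁰ K⁴.
T = (9.788×10¹⁰)^(1/4).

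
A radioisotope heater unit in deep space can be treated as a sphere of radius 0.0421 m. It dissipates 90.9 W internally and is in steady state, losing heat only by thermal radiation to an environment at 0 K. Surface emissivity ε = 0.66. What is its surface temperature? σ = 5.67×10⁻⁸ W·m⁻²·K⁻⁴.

T ≈ 575 K

Steady state: internal power = radiated power, P = εσA T⁴.
Radiating area A = 4πr² = 0.02227 m².
T⁴ = P/(εσA) = 90.9/(0.66·5.67×10⁻⁸·0.02227) = 1.091×10¹¹ K⁴.
T = (1.091×10¹¹)^(1/4).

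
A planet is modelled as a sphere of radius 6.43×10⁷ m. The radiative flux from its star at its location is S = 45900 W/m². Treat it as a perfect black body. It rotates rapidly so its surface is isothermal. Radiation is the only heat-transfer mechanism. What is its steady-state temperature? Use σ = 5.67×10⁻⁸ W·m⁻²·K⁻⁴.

At equilibrium, absorbed power = emitted power.
Absorbing cross-section = πr² = 1.299×10¹⁶ m²; emitting surface = 4πr² = 5.196×10¹⁶ m² (ratio 4).
S·A_cross = εσ·A_surf·T⁴  ⇒  T⁴ = S/(4σ).
T⁴ = 1.00·45900/(4·5.67×10⁻⁸) = 2.024×10¹¹ K⁴.
T = (2.024×10¹¹)^(1/4).

T ≈ 671 K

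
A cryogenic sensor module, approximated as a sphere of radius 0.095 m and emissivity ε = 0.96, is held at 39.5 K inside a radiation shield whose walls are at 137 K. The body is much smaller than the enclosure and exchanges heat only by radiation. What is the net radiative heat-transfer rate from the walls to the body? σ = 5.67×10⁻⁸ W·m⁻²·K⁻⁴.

For a small grey body in a large enclosure: P_net = εσA(T_body⁴ − T_wall⁴).
A = 4πr² = 0.1134 m²; T_body⁴ − T_wall⁴ = 2.434×10⁶ − 3.523×10⁸ = -3.498×10⁸ K⁴.
|P_net| = 0.96·5.67×10⁻⁸·0.1134·3.498×10⁸.

P_net ≈ 2.16 W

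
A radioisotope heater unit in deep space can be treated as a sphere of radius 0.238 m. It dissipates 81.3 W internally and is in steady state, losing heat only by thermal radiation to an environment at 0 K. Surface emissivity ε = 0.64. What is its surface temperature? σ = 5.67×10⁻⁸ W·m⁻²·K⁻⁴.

Steady state: internal power = radiated power, P = εσA T⁴.
Radiating area A = 4πr² = 0.7118 m².
T⁴ = P/(εσA) = 81.3/(0.64·5.67×10⁻⁸·0.7118) = 3.147×10⁹ K⁴.
T = (3.147×10⁹)^(1/4).

T ≈ 237 K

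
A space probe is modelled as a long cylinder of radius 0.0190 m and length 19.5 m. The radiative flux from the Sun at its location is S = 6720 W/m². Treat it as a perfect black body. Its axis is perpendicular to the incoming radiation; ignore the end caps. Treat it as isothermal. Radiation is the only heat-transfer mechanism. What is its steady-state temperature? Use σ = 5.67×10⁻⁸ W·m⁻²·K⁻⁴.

T ≈ 441 K

At equilibrium, absorbed power = emitted power.
Absorbing cross-section = 2rL = 0.7410 m²; emitting surface = 2πrL = 2.328 m² (ratio π).
S·A_cross = εσ·A_surf·T⁴  ⇒  T⁴ = S/(πσ).
T⁴ = 1.00·6720/(π·5.67×10⁻⁸) = 3.773×10¹⁰ K⁴.
T = (3.773×10¹⁰)^(1/4).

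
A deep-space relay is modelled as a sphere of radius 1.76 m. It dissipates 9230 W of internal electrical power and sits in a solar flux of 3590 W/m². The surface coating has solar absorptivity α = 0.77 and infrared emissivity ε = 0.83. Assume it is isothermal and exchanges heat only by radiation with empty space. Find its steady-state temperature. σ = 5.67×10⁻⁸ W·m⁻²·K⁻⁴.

T ≈ 375 K

At steady state, absorbed solar power + internal power = radiated power.
Absorbed: α·S·A_cross = 0.77·3590·9.731 = 26900 W (cross-section πr²).
Total input = 26900 + 9230 = 36130 W.
Radiated: εσ·A_surf·T⁴ with A_surf = 4πr² = 38.93 m².
T⁴ = 36130/(0.83·5.67×10⁻⁸·38.93) = 1.972×10¹⁰ K⁴.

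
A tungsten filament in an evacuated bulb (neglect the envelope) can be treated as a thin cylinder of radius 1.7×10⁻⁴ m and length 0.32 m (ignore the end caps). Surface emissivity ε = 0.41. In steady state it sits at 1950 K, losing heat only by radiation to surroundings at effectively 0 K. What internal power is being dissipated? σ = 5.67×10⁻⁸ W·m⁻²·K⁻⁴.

Steady state: P = εσA T⁴.
A = 2πrL = 3.418×10⁻⁴ m²; T⁴ = (1950)⁴ = 1.446×10¹³ K⁴.
P = 0.41 × 5.67×10⁻⁸ × 3.418×10⁻⁴ × 1.446×10¹³.

P ≈ 115 W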